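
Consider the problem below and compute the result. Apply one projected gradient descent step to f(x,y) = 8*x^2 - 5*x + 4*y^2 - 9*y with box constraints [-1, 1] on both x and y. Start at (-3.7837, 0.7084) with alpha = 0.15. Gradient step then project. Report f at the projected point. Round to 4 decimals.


Step 1: Compute gradient at (-3.7837, 0.7084).
grad_x = 2*8*-3.7837 - 5 = -65.5392
grad_y = 2*4*0.7084 - 9 = -3.3328
Step 2: Gradient step.
x_raw = -3.7837 - 0.15*-65.5392 = 6.0472
y_raw = 0.7084 - 0.15*-3.3328 = 1.2083
Step 3: Project onto [-1, 1].
x_proj = clip(6.0472) = 1.0
y_proj = clip(1.2083) = 1.0
Step 4: Evaluate f.
f(1.0, 1.0) = -2.0


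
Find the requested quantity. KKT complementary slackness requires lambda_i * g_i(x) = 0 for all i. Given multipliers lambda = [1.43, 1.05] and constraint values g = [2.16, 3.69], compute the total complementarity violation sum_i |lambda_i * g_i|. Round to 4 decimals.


KKT complementary slackness check:
lambda_1 * g_1 = 1.43 * 2.16 = 3.0888
lambda_2 * g_2 = 1.05 * 3.69 = 3.8745
Total violation = 3.0888 + 3.8745 = 6.9633


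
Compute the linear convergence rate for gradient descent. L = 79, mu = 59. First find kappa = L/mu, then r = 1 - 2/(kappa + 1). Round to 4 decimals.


Step 1: Compute the condition number.
kappa = L/mu = 79/59 = 1.339
Step 2: Compute the convergence rate.
r = 1 - 2/(kappa + 1) = 1 - 2*mu/(L + mu) = (L - mu)/(L + mu) = 20/138 = 0.1449


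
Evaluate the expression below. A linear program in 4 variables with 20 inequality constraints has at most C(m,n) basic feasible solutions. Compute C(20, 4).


Each vertex corresponds to some choice of n active constraints out of m, so the number of vertices is at most C(m, n) = m! / (n!(m-n)!).
m = 20, n = 4
Numerator: 20 * 19 * 18 * 17
Denominator: 4! = 24
C(20, 4) = 4845


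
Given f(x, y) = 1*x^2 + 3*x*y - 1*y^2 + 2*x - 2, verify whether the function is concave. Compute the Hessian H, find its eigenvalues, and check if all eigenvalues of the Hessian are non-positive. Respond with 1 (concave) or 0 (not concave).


The Hessian of f(x,y) = 1*x^2 + 3*x*y - 1*y^2 + 2*x - 2 is:
H = [[2, 3], [3, -2]]
Trace = 2 - 2 = 0
Determinant = 2*-2 - (3)^2 = -13
Discriminant = (0)^2 - 4*-13 = 52.0
Eigenvalues: lambda_1 = -3.6056, lambda_2 = 3.6056
The function is not concave.

0


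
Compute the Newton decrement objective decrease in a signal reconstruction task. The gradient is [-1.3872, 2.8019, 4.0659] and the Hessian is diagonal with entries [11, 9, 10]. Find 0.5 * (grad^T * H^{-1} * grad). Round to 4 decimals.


Step 1: H is diagonal, so H^(-1) * g = [-0.1261, 0.3113, 0.4066].
Step 2: g^T H^(-1) g = sum_i g_i^2 / H_ii
  = (-1.3872)^2/11 + (2.8019)^2/9 + (4.0659)^2/10
  = 0.1749 + 0.8723 + 1.6532 = 2.7004
Step 3: Objective decrease = 0.5 * g^T H^(-1) g = 1.3502


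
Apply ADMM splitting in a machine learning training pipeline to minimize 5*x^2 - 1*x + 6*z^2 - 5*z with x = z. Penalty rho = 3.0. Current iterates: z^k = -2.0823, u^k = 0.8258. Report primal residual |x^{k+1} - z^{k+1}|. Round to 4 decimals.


ADMM iteration with rho = 3.0, z^k = -2.0823, u^k = 0.8258
Step 1: x-update.
Minimize 5*x^2 - 1*x + (3.0/2)*(x + 2.0823 + 0.8258)^2
FOC: (2*5 + 3.0)*x = 1 + 3.0*(-2.0823 - 0.8258)
x^{k+1} = -0.5942
Step 2: z-update.
Minimize 6*z^2 - 5*z + (3.0/2)*(-0.5942 - z + 0.8258)^2
FOC: (2*6 + 3.0)*z = 5 + 3.0*(-0.5942 + 0.8258)
z^{k+1} = 0.3797
Step 3: u-update.
u^{k+1} = 0.8258 - 0.5942 - 0.3797 = -0.148
Step 4: Primal residual = |-0.5942 - 0.3797| = 0.9738


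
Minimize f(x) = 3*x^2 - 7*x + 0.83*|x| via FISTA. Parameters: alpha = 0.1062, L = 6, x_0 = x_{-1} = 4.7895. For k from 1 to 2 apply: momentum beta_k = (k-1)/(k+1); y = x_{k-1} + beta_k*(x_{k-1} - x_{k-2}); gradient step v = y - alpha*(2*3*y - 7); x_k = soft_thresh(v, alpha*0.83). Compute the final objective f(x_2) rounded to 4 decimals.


FISTA on f(x) = 3*x^2 - 7*x + 0.83*|x|
L = 6, alpha = 0.1062
Iteration 1: beta = 0.0, y = 4.7895 + 0.0*(4.7895 - 4.7895) = 4.7895
  grad(y) = 21.737, v = y - alpha*grad = 2.481
  prox(v) = soft_thresh(2.481, 0.0881) = 2.3929
Iteration 2: beta = 0.3333, y = 2.3929 + 0.3333*(2.3929 - 4.7895) = 1.594
  grad(y) = 2.5641, v = y - alpha*grad = 1.3217
  prox(v) = soft_thresh(1.3217, 0.0881) = 1.2336
f(x_2) = 3*1.2336^2 - 7*1.2336 + 0.83*|1.2336| = -3.0461


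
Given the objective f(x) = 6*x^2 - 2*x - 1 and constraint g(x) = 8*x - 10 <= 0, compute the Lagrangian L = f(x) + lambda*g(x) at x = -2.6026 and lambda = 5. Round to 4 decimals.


Step 1: Evaluate f(x).
f(-2.6026) = 6*(-2.6026)^2 - 2*(-2.6026) - 1 = 44.8464
Step 2: Evaluate g(x).
g(-2.6026) = 8*-2.6026 - 10 = -30.8208
Step 3: Compute Lagrangian.
L = 44.8464 + 5*-30.8208 = -109.2576


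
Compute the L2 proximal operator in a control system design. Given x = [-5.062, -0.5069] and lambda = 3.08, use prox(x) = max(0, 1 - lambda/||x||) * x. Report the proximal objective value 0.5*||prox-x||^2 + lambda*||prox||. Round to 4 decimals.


Step 1: Compute ||x||.
||x|| = 5.0873
Step 2: Compute scaling factor.
scale = max(0, 1 - 3.08/5.0873) = 0.3946
Step 3: prox(x) = [-1.9973, -0.2]
||prox(x)|| = 2.0073
Step 4: Proximal objective.
0.5*||prox-x||^2 = 4.7432
lambda*||prox|| = 6.1825
Total = 10.9257


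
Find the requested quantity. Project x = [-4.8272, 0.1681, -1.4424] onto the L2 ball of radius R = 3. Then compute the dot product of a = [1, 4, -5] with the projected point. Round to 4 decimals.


Step 1: Compute ||x|| (intermediates to 6 decimals).
||x|| = sqrt((-4.8272)^2 + 0.1681^2 + (-1.4424)^2) = 5.040896
Step 2: Project.
Since ||x|| > R, scale = R/||x|| = 3/5.040896 = 0.595132, proj(x) = scale * x
proj(x) = [-2.872821, 0.100042, -0.858418]
Step 3: Dot product.
a^T * proj(x) = 1*(-2.872821) + 4*0.100042 - 5*(-0.858418) = 1.8194


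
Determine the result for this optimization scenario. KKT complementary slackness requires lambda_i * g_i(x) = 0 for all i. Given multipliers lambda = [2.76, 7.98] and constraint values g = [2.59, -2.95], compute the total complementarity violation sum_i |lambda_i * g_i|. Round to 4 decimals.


KKT complementary slackness check:
lambda_1 * g_1 = 2.76 * 2.59 = 7.1484
lambda_2 * g_2 = 7.98 * -2.95 = -23.541
Total violation = 7.1484 + 23.541 = 30.6894


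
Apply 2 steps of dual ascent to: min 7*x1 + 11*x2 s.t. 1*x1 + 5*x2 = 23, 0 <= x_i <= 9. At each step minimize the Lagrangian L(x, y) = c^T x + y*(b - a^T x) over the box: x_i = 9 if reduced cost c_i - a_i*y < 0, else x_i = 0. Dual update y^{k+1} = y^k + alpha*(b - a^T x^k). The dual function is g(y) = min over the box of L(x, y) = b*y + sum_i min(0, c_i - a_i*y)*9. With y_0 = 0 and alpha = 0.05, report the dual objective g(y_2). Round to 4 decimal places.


Dual ascent for LP: min 7*x1 + 11*x2, 1*x1 + 5*x2 = 23, 0 <= x_i <= 9
Step 1: y^k = 0.0, reduced costs: (7.0, 11.0)
  x^k = (0.0, 0.0), subgradient = b - a^T x = 23.0
  y^{k+1} = 0.0 + 0.05*23.0 = 1.15
Step 2: y^k = 1.15, reduced costs: (5.85, 5.25)
  x^k = (0.0, 0.0), subgradient = b - a^T x = 23.0
  y^{k+1} = 1.15 + 0.05*23.0 = 2.3
Dual objective at y_2 = 2.3: reduced costs (4.7, -0.5), box minimizer x = (0.0, 9.0)
g(y_2) = b*y + (c1 - a1*y)*x1 + (c2 - a2*y)*x2 = 23*2.3 + 4.7*0.0 + (-0.5)*9.0 = 52.9 + 0.0 - 4.5 = 48.4


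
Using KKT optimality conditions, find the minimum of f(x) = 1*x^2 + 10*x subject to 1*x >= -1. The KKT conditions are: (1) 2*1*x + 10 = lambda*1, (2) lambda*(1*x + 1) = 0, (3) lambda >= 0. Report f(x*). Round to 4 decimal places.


Step 1: Try lambda = 0 (constraint inactive).
x_unc = -10/(2*1) = -5.0
Check: 1*-5.0 = -5.0 < -1 -- violated!
Step 2: Constraint must be active: 1*x = -1
x* = -1/1 = -1.0
lambda = (2*1*(-1.0) + 10)/1 = 8.0
Step 3: Compute optimal value.
f(x*) = 1*(-1.0)^2 + 10*(-1.0) = -9.0


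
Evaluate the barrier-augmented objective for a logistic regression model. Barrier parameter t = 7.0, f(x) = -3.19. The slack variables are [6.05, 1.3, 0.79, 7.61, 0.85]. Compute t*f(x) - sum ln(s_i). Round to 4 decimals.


Step 1: Compute log-barrier.
ln values: [1.8001, 0.2624, -0.2357, 2.0295, -0.1625]
phi = -(1.8001 + 0.2624 - 0.2357 + 2.0295 - 0.1625) = -3.6936
Step 2: Compute augmented objective.
t*f(x) = 7.0*-3.19 = -22.33
Total = -22.33 - 3.6936 = -26.0236


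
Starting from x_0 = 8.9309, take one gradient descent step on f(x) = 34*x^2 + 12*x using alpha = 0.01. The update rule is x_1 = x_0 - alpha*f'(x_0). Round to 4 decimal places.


We compute the gradient at x_0 and apply the update.
f'(x) = 68*x + 12
f'(8.9309) = 68*8.9309 + 12 = 619.3012
x_1 = 8.9309 - 0.01*619.3012 = 2.7379


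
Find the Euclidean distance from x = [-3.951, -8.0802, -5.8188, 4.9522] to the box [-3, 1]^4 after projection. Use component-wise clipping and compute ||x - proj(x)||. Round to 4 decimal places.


Project each component onto [-3, 1].
clip(-3.951) = -3.0, clip(-8.0802) = -3.0, clip(-5.8188) = -3.0, clip(4.9522) = 1.0
Projection = [-3.0, -3.0, -3.0, 1.0]
Squared diffs: [0.9044, 25.8084, 7.9456, 15.6199]
Distance = sqrt(50.2783) = 7.0907


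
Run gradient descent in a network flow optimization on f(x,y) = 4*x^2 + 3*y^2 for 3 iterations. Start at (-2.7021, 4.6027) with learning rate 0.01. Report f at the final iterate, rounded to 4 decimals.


Gradient descent on f(x,y) = 4*x^2 + 3*y^2.
Starting point: (-2.7021, 4.6027), alpha = 0.01
Step 1: grad_x = 2*4*-2.7021 = -21.6168, grad_y = 2*3*4.6027 = 27.6162
  x_1 = -2.7021 - 0.01*-21.6168 = -2.4859
  y_1 = 4.6027 - 0.01*27.6162 = 4.3265
Step 2: grad_x = 2*4*-2.4859 = -19.8875, grad_y = 2*3*4.3265 = 25.9592
  x_2 = -2.4859 - 0.01*-19.8875 = -2.2871
  y_2 = 4.3265 - 0.01*25.9592 = 4.0669
Step 3: grad_x = 2*4*-2.2871 = -18.2965, grad_y = 2*3*4.0669 = 24.4017
  x_3 = -2.2871 - 0.01*-18.2965 = -2.1041
  y_3 = 4.0669 - 0.01*24.4017 = 3.8229
f(-2.1041, 3.8229) = 4*(-2.1041)^2 + 3*3.8229^2 = 61.5532


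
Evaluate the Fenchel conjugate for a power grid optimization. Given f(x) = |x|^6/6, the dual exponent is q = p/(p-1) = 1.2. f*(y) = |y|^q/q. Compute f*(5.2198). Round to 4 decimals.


The conjugate exponent q satisfies 1/p + 1/q = 1.
p = 6, so q = 6/(6 - 1) = 1.2
|y|^q = 5.2198^1.2 = 7.2641
f*(5.2198) = 7.2641 / 1.2 = 6.0535


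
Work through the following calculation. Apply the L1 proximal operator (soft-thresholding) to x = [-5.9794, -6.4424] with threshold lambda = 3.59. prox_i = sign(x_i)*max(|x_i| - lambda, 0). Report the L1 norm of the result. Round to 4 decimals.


Soft-thresholding with lambda = 3.59:
prox(-5.9794) = sign(-5.9794)*max(|-5.9794| - 3.59, 0) = -2.3894
prox(-6.4424) = sign(-6.4424)*max(|-6.4424| - 3.59, 0) = -2.8524
prox(x) = [-2.3894, -2.8524]
||prox(x)||_1 = 2.3894 + 2.8524 = 5.2418


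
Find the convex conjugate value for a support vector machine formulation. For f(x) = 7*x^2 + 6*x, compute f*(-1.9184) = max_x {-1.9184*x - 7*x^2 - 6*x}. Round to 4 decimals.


f*(y) = sup_x {y*x - a*x^2 - b*x} = sup_x {(y-b)*x - a*x^2}
FOC: (y - b) - 2a*x = 0 => x* = (y - b)/(2a)
x* = (-1.9184 - 6)/(2*7) = -0.5656
f*(-1.9184) = (y-b)^2/(4a) = (-1.9184 - 6)^2/(4*7)
= 62.7011/28 = 2.2393


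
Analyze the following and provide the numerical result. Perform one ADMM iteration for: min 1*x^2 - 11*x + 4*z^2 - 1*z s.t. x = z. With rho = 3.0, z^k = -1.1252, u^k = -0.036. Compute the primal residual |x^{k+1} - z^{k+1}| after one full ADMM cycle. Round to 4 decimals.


ADMM iteration with rho = 3.0, z^k = -1.1252, u^k = -0.036
Step 1: x-update.
Minimize 1*x^2 - 11*x + (3.0/2)*(x + 1.1252 - 0.036)^2
FOC: (2*1 + 3.0)*x = 11 + 3.0*(-1.1252 + 0.036)
x^{k+1} = 1.5465
Step 2: z-update.
Minimize 4*z^2 - 1*z + (3.0/2)*(1.5465 - z - 0.036)^2
FOC: (2*4 + 3.0)*z = 1 + 3.0*(1.5465 - 0.036)
z^{k+1} = 0.5029
Step 3: u-update.
u^{k+1} = -0.036 + 1.5465 - 0.5029 = 1.0076
Step 4: Primal residual = |1.5465 - 0.5029| = 1.0436


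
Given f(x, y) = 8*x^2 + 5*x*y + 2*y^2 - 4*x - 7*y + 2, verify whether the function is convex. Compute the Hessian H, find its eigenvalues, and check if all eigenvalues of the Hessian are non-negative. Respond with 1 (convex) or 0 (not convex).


The Hessian of f(x,y) = 8*x^2 + 5*x*y + 2*y^2 - 4*x - 7*y + 2 is:
H = [[16, 5], [5, 4]]
Trace = 16 + 4 = 20
Determinant = 16*4 - (5)^2 = 39
Discriminant = (20)^2 - 4*39 = 244.0
Eigenvalues: lambda_1 = 2.1898, lambda_2 = 17.8102
The function is convex.

1


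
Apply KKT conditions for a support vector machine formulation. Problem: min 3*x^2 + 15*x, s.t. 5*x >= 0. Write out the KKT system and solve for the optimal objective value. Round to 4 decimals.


Step 1: Try lambda = 0 (constraint inactive).
x_unc = -15/(2*3) = -2.5
Check: 5*-2.5 = -12.5 < 0 -- violated!
Step 2: Constraint must be active: 5*x = 0
x* = 0/5 = 0.0
lambda = (2*3*0.0 + 15)/5 = 3.0
Step 3: Compute optimal value.
f(x*) = 3*0.0^2 + 15*0.0 = 0.0


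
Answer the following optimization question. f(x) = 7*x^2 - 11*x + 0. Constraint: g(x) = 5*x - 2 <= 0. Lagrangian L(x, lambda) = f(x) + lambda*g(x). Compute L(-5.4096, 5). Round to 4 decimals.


Step 1: Evaluate f(x).
f(-5.4096) = 7*(-5.4096)^2 - 11*(-5.4096) + 0 = 264.352
Step 2: Evaluate g(x).
g(-5.4096) = 5*-5.4096 - 2 = -29.048
Step 3: Compute Lagrangian.
L = 264.352 + 5*-29.048 = 119.112


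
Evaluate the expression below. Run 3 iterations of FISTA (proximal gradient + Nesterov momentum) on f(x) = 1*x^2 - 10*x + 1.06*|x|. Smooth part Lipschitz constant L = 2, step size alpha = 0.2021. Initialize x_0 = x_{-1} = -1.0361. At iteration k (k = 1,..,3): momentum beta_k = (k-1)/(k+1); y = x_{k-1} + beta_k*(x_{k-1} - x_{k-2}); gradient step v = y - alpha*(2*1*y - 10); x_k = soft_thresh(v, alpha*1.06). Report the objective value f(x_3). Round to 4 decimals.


FISTA on f(x) = 1*x^2 - 10*x + 1.06*|x|
L = 2, alpha = 0.2021
Iteration 1: beta = 0.0, y = -1.0361 + 0.0*(-1.0361 + 1.0361) = -1.0361
  grad(y) = -12.0722, v = y - alpha*grad = 1.4037
  prox(v) = soft_thresh(1.4037, 0.2142) = 1.1895
Iteration 2: beta = 0.3333, y = 1.1895 + 0.3333*(1.1895 + 1.0361) = 1.9313
  grad(y) = -6.1374, v = y - alpha*grad = 3.1717
  prox(v) = soft_thresh(3.1717, 0.2142) = 2.9575
Iteration 3: beta = 0.5, y = 2.9575 + 0.5*(2.9575 - 1.1895) = 3.8414
  grad(y) = -2.3171, v = y - alpha*grad = 4.3097
  prox(v) = soft_thresh(4.3097, 0.2142) = 4.0955
f(x_3) = 1*4.0955^2 - 10*4.0955 + 1.06*|4.0955| = -19.8407


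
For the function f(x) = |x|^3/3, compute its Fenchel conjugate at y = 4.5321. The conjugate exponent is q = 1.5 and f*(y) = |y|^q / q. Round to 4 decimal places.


The conjugate exponent q satisfies 1/p + 1/q = 1.
p = 3, so q = 3/(3 - 1) = 1.5
|y|^q = 4.5321^1.5 = 9.6483
f*(4.5321) = 9.6483 / 1.5 = 6.4322


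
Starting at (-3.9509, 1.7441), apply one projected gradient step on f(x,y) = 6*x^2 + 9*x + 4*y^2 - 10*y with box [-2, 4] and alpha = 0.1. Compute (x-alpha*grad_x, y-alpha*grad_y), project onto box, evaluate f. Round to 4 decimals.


Step 1: Compute gradient at (-3.9509, 1.7441).
grad_x = 2*6*-3.9509 + 9 = -38.4108
grad_y = 2*4*1.7441 - 10 = 3.9528
Step 2: Gradient step.
x_raw = -3.9509 - 0.1*-38.4108 = -0.1098
y_raw = 1.7441 - 0.1*3.9528 = 1.3488
Step 3: Project onto [-2, 4].
x_proj = clip(-0.1098) = -0.1098
y_proj = clip(1.3488) = 1.3488
Step 4: Evaluate f.
f(-0.1098, 1.3488) = -7.127


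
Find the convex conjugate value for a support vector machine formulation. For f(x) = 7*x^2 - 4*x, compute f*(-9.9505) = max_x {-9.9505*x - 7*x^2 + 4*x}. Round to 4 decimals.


f*(y) = sup_x {y*x - a*x^2 - b*x} = sup_x {(y-b)*x - a*x^2}
FOC: (y - b) - 2a*x = 0 => x* = (y - b)/(2a)
x* = (-9.9505 + 4)/(2*7) = -0.425
f*(-9.9505) = (y-b)^2/(4a) = (-9.9505 + 4)^2/(4*7)
= 35.4085/28 = 1.2646


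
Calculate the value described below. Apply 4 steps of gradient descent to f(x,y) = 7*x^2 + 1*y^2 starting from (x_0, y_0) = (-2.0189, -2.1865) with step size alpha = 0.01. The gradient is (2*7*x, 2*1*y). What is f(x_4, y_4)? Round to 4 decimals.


Gradient descent on f(x,y) = 7*x^2 + 1*y^2.
Starting point: (-2.0189, -2.1865), alpha = 0.01
Step 1: grad_x = 2*7*-2.0189 = -28.2646, grad_y = 2*1*-2.1865 = -4.373
  x_1 = -2.0189 - 0.01*-28.2646 = -1.7363
  y_1 = -2.1865 - 0.01*-4.373 = -2.1428
Step 2: grad_x = 2*7*-1.7363 = -24.3076, grad_y = 2*1*-2.1428 = -4.2855
  x_2 = -1.7363 - 0.01*-24.3076 = -1.4932
  y_2 = -2.1428 - 0.01*-4.2855 = -2.0999
Step 3: grad_x = 2*7*-1.4932 = -20.9045, grad_y = 2*1*-2.0999 = -4.1998
  x_3 = -1.4932 - 0.01*-20.9045 = -1.2841
  y_3 = -2.0999 - 0.01*-4.1998 = -2.0579
Step 4: grad_x = 2*7*-1.2841 = -17.9779, grad_y = 2*1*-2.0579 = -4.1158
  x_4 = -1.2841 - 0.01*-17.9779 = -1.1044
  y_4 = -2.0579 - 0.01*-4.1158 = -2.0168
f(-1.1044, -2.0168) = 7*(-1.1044)^2 + 1*(-2.0168)^2 = 12.6045


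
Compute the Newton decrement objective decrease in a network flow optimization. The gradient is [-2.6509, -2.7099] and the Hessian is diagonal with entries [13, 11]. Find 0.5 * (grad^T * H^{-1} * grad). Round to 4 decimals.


Step 1: H is diagonal, so H^(-1) * g = [-0.2039, -0.2464].
Step 2: g^T H^(-1) g = sum_i g_i^2 / H_ii
  = (-2.6509)^2/13 + (-2.7099)^2/11
  = 0.5406 + 0.6676 = 1.2082
Step 3: Objective decrease = 0.5 * g^T H^(-1) g = 0.6041


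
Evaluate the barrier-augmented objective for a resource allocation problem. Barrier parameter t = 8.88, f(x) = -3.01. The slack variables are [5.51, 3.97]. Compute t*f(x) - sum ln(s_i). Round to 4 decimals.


Step 1: Compute log-barrier.
ln values: [1.7066, 1.3788]
phi = -(1.7066 + 1.3788) = -3.0853
Step 2: Compute augmented objective.
t*f(x) = 8.88*-3.01 = -26.7288
Total = -26.7288 - 3.0853 = -29.8141


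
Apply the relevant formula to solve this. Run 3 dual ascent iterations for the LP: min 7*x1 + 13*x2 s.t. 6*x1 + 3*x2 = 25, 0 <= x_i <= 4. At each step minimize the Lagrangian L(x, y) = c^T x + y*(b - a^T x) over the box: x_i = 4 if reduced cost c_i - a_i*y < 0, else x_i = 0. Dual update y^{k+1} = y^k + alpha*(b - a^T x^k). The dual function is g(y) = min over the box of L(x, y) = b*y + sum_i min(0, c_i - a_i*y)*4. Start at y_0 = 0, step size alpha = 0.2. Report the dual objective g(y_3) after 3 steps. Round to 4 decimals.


Dual ascent for LP: min 7*x1 + 13*x2, 6*x1 + 3*x2 = 25, 0 <= x_i <= 4
Step 1: y^k = 0.0, reduced costs: (7.0, 13.0)
  x^k = (0.0, 0.0), subgradient = b - a^T x = 25.0
  y^{k+1} = 0.0 + 0.2*25.0 = 5.0
Step 2: y^k = 5.0, reduced costs: (-23.0, -2.0)
  x^k = (4.0, 4.0), subgradient = b - a^T x = -11.0
  y^{k+1} = 5.0 + 0.2*-11.0 = 2.8
Step 3: y^k = 2.8, reduced costs: (-9.8, 4.6)
  x^k = (4.0, 0.0), subgradient = b - a^T x = 1.0
  y^{k+1} = 2.8 + 0.2*1.0 = 3.0
Dual objective at y_3 = 3.0: reduced costs (-11.0, 4.0), box minimizer x = (4.0, 0.0)
g(y_3) = b*y + (c1 - a1*y)*x1 + (c2 - a2*y)*x2 = 25*3.0 + (-11.0)*4.0 + 4.0*0.0 = 75.0 - 44.0 + 0.0 = 31.0


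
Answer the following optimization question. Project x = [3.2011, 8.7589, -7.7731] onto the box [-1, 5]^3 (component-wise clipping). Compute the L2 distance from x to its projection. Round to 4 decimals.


Project each component onto [-1, 5].
clip(3.2011) = 3.2011, clip(8.7589) = 5.0, clip(-7.7731) = -1.0
Projection = [3.2011, 5.0, -1.0]
Squared diffs: [0.0, 14.1293, 45.8749]
Distance = sqrt(60.0042) = 7.7462


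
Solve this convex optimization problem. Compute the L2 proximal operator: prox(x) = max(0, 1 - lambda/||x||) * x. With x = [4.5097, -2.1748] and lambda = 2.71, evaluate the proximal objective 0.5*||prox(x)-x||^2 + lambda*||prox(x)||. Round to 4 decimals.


Step 1: Compute ||x||.
||x|| = 5.0067
Step 2: Compute scaling factor.
scale = max(0, 1 - 2.71/5.0067) = 0.4587
Step 3: prox(x) = [2.0687, -0.9976]
||prox(x)|| = 2.2967
Step 4: Proximal objective.
0.5*||prox-x||^2 = 3.6721
lambda*||prox|| = 6.2241
Total = 9.8961


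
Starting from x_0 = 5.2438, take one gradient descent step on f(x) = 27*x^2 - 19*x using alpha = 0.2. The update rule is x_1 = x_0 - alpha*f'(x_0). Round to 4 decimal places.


We compute the gradient at x_0 and apply the update.
f'(x) = 54*x - 19
f'(5.2438) = 54*5.2438 - 19 = 264.1652
x_1 = 5.2438 - 0.2*264.1652 = -47.5892


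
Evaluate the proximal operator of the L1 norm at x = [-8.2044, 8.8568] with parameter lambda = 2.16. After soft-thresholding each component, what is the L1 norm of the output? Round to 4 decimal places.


Soft-thresholding with lambda = 2.16:
prox(-8.2044) = sign(-8.2044)*max(|-8.2044| - 2.16, 0) = -6.0444
prox(8.8568) = sign(8.8568)*max(|8.8568| - 2.16, 0) = 6.6968
prox(x) = [-6.0444, 6.6968]
||prox(x)||_1 = 6.0444 + 6.6968 = 12.7412


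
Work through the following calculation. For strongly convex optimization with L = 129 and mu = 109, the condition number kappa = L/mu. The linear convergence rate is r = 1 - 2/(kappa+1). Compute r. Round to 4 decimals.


Step 1: Compute the condition number.
kappa = L/mu = 129/109 = 1.1835
Step 2: Compute the convergence rate.
r = 1 - 2/(kappa + 1) = 1 - 2*mu/(L + mu) = (L - mu)/(L + mu) = 20/238 = 0.084


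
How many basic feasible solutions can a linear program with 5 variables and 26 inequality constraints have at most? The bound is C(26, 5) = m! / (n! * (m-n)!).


Each vertex corresponds to some choice of n active constraints out of m, so the number of vertices is at most C(m, n) = m! / (n!(m-n)!).
m = 26, n = 5
Numerator: 26 * 25 * 24 * 23 * 22
Denominator: 5! = 120
C(26, 5) = 65780


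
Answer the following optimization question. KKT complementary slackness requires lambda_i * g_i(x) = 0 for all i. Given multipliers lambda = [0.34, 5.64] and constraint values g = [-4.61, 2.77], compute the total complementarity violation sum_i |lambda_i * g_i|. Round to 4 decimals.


KKT complementary slackness check:
lambda_1 * g_1 = 0.34 * -4.61 = -1.5674
lambda_2 * g_2 = 5.64 * 2.77 = 15.6228
Total violation = 1.5674 + 15.6228 = 17.1902


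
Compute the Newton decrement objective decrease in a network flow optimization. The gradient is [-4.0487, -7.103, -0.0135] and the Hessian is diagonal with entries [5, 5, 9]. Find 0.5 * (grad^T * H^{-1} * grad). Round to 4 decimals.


Step 1: H is diagonal, so H^(-1) * g = [-0.8097, -1.4206, -0.0015].
Step 2: g^T H^(-1) g = sum_i g_i^2 / H_ii
  = (-4.0487)^2/5 + (-7.103)^2/5 + (-0.0135)^2/9
  = 3.2784 + 10.0905 + 0.0 = 13.3689
Step 3: Objective decrease = 0.5 * g^T H^(-1) g = 6.6845


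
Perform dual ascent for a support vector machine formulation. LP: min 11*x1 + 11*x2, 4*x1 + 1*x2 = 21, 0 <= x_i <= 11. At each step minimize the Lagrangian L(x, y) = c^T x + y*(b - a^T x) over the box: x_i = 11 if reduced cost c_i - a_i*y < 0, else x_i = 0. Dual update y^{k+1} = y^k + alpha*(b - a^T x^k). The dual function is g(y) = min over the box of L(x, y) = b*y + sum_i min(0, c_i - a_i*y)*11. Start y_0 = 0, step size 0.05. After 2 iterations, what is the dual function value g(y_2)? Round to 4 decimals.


Dual ascent for LP: min 11*x1 + 11*x2, 4*x1 + 1*x2 = 21, 0 <= x_i <= 11
Step 1: y^k = 0.0, reduced costs: (11.0, 11.0)
  x^k = (0.0, 0.0), subgradient = b - a^T x = 21.0
  y^{k+1} = 0.0 + 0.05*21.0 = 1.05
Step 2: y^k = 1.05, reduced costs: (6.8, 9.95)
  x^k = (0.0, 0.0), subgradient = b - a^T x = 21.0
  y^{k+1} = 1.05 + 0.05*21.0 = 2.1
Dual objective at y_2 = 2.1: reduced costs (2.6, 8.9), box minimizer x = (0.0, 0.0)
g(y_2) = b*y + (c1 - a1*y)*x1 + (c2 - a2*y)*x2 = 21*2.1 + 2.6*0.0 + 8.9*0.0 = 44.1 + 0.0 + 0.0 = 44.1


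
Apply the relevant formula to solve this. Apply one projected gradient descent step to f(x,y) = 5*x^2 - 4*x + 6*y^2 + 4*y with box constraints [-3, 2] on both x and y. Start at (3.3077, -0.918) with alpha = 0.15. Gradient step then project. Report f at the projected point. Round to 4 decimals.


Step 1: Compute gradient at (3.3077, -0.918).
grad_x = 2*5*3.3077 - 4 = 29.077
grad_y = 2*6*-0.918 + 4 = -7.016
Step 2: Gradient step.
x_raw = 3.3077 - 0.15*29.077 = -1.0539
y_raw = -0.918 - 0.15*-7.016 = 0.1344
Step 3: Project onto [-3, 2].
x_proj = clip(-1.0539) = -1.0539
y_proj = clip(0.1344) = 0.1344
Step 4: Evaluate f.
f(-1.0539, 0.1344) = 10.4144


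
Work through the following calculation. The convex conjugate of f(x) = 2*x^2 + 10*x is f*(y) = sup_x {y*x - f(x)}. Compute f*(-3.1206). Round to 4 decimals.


f*(y) = sup_x {y*x - a*x^2 - b*x} = sup_x {(y-b)*x - a*x^2}
FOC: (y - b) - 2a*x = 0 => x* = (y - b)/(2a)
x* = (-3.1206 - 10)/(2*2) = -3.2802
f*(-3.1206) = (y-b)^2/(4a) = (-3.1206 - 10)^2/(4*2)
= 172.1501/8 = 21.5188


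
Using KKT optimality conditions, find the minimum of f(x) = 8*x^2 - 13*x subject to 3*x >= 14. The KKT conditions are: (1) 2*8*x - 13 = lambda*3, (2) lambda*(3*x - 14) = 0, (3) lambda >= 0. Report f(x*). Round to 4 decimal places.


Step 1: Try lambda = 0 (constraint inactive).
x_unc = 13/(2*8) = 0.8125
Check: 3*0.8125 = 2.4375 < 14 -- violated!
Step 2: Constraint must be active: 3*x = 14
x* = 14/3 = 4.6667 (rounded; the exact value 14/3 is used below)
lambda = (2*8*(14/3) - 13)/3 = 20.5556
Step 3: Compute optimal value.
f(x*) = 8*(14/3)^2 - 13*(14/3) = 113.5556


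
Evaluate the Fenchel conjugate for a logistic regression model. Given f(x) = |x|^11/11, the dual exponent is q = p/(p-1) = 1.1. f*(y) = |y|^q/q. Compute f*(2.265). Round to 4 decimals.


The conjugate exponent q satisfies 1/p + 1/q = 1.
p = 11, so q = 11/(11 - 1) = 1.1
|y|^q = 2.265^1.1 = 2.458
f*(2.265) = 2.458 / 1.1 = 2.2345


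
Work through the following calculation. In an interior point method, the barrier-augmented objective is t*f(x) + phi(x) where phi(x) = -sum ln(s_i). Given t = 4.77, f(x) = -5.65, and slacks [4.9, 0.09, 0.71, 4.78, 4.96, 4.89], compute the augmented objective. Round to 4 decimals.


Step 1: Compute log-barrier.
ln values: [1.5892, -2.4079, -0.3425, 1.5644, 1.6014, 1.5872]
phi = -(1.5892 - 2.4079 - 0.3425 + 1.5644 + 1.6014 + 1.5872) = -3.5918
Step 2: Compute augmented objective.
t*f(x) = 4.77*-5.65 = -26.9505
Total = -26.9505 - 3.5918 = -30.5423


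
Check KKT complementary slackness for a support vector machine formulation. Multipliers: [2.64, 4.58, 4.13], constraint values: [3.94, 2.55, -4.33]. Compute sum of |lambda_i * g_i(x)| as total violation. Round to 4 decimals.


KKT complementary slackness check:
lambda_1 * g_1 = 2.64 * 3.94 = 10.4016
lambda_2 * g_2 = 4.58 * 2.55 = 11.679
lambda_3 * g_3 = 4.13 * -4.33 = -17.8829
Total violation = 10.4016 + 11.679 + 17.8829 = 39.9635


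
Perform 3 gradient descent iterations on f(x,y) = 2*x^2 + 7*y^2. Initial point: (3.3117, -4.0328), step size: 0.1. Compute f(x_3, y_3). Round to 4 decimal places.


Gradient descent on f(x,y) = 2*x^2 + 7*y^2.
Starting point: (3.3117, -4.0328), alpha = 0.1
Step 1: grad_x = 2*2*3.3117 = 13.2468, grad_y = 2*7*-4.0328 = -56.4592
  x_1 = 3.3117 - 0.1*13.2468 = 1.987
  y_1 = -4.0328 - 0.1*-56.4592 = 1.6131
Step 2: grad_x = 2*2*1.987 = 7.9481, grad_y = 2*7*1.6131 = 22.5837
  x_2 = 1.987 - 0.1*7.9481 = 1.1922
  y_2 = 1.6131 - 0.1*22.5837 = -0.6452
Step 3: grad_x = 2*2*1.1922 = 4.7688, grad_y = 2*7*-0.6452 = -9.0335
  x_3 = 1.1922 - 0.1*4.7688 = 0.7153
  y_3 = -0.6452 - 0.1*-9.0335 = 0.2581
f(0.7153, 0.2581) = 2*0.7153^2 + 7*0.2581^2 = 1.4897


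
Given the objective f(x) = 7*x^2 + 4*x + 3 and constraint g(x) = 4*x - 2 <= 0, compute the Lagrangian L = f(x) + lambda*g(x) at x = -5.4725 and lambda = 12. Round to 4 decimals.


Step 1: Evaluate f(x).
f(-5.4725) = 7*(-5.4725)^2 + 4*(-5.4725) + 3 = 190.7478
Step 2: Evaluate g(x).
g(-5.4725) = 4*-5.4725 - 2 = -23.89
Step 3: Compute Lagrangian.
L = 190.7478 + 12*-23.89 = -95.9322


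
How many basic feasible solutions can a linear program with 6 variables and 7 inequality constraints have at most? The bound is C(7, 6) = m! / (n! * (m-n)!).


Each vertex corresponds to some choice of n active constraints out of m, so the number of vertices is at most C(m, n) = m! / (n!(m-n)!).
m = 7, n = 6
Numerator: 7 * 6 * 5 * 4 * 3 * 2
Denominator: 6! = 720
C(7, 6) = 7


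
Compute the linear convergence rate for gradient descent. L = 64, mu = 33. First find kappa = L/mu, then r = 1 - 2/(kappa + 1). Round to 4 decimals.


Step 1: Compute the condition number.
kappa = L/mu = 64/33 = 1.9394
Step 2: Compute the convergence rate.
r = 1 - 2/(kappa + 1) = 1 - 2*mu/(L + mu) = (L - mu)/(L + mu) = 31/97 = 0.3196


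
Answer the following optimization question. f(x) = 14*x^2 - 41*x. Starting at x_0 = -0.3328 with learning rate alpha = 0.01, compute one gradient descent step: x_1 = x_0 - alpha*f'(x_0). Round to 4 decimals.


We compute the gradient at x_0 and apply the update.
f'(x) = 28*x - 41
f'(-0.3328) = 28*-0.3328 - 41 = -50.3184
x_1 = -0.3328 - 0.01*-50.3184 = 0.1704


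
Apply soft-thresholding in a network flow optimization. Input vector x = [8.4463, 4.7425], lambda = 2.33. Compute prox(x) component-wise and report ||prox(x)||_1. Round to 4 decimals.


Soft-thresholding with lambda = 2.33:
prox(8.4463) = sign(8.4463)*max(|8.4463| - 2.33, 0) = 6.1163
prox(4.7425) = sign(4.7425)*max(|4.7425| - 2.33, 0) = 2.4125
prox(x) = [6.1163, 2.4125]
||prox(x)||_1 = 6.1163 + 2.4125 = 8.5288


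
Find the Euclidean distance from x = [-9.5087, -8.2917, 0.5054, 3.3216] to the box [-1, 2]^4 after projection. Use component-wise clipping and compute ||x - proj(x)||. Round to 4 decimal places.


Project each component onto [-1, 2].
clip(-9.5087) = -1.0, clip(-8.2917) = -1.0, clip(0.5054) = 0.5054, clip(3.3216) = 2.0
Projection = [-1.0, -1.0, 0.5054, 2.0]
Squared diffs: [72.398, 53.1689, 0.0, 1.7466]
Distance = sqrt(127.3135) = 11.2833


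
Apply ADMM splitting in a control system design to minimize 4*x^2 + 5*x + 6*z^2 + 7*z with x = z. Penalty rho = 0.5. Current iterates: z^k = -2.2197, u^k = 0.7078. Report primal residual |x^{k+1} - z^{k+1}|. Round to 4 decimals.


ADMM iteration with rho = 0.5, z^k = -2.2197, u^k = 0.7078
Step 1: x-update.
Minimize 4*x^2 + 5*x + (0.5/2)*(x + 2.2197 + 0.7078)^2
FOC: (2*4 + 0.5)*x = -5 + 0.5*(-2.2197 - 0.7078)
x^{k+1} = -0.7604
Step 2: z-update.
Minimize 6*z^2 + 7*z + (0.5/2)*(-0.7604 - z + 0.7078)^2
FOC: (2*6 + 0.5)*z = -7 + 0.5*(-0.7604 + 0.7078)
z^{k+1} = -0.5621
Step 3: u-update.
u^{k+1} = 0.7078 - 0.7604 + 0.5621 = 0.5095
Step 4: Primal residual = |-0.7604 + 0.5621| = 0.1983


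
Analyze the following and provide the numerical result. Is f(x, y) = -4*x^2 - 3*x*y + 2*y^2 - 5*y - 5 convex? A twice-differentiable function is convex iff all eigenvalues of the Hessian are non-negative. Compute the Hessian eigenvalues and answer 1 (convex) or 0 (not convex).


The Hessian of f(x,y) = -4*x^2 - 3*x*y + 2*y^2 - 5*y - 5 is:
H = [[-8, -3], [-3, 4]]
Trace = -8 + 4 = -4
Determinant = -8*4 - (-3)^2 = -41
Discriminant = (-4)^2 - 4*-41 = 180.0
Eigenvalues: lambda_1 = -8.7082, lambda_2 = 4.7082
The function is not convex.

0


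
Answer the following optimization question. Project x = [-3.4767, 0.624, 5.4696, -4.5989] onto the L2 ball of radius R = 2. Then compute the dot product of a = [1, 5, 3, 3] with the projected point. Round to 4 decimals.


Step 1: Compute ||x|| (intermediates to 6 decimals).
||x|| = sqrt((-3.4767)^2 + 0.624^2 + 5.4696^2 + (-4.5989)^2) = 7.9714
Step 2: Project.
Since ||x|| > R, scale = R/||x|| = 2/7.9714 = 0.250897, proj(x) = scale * x
proj(x) = [-0.872294, 0.15656, 1.372306, -1.15385]
Step 3: Dot product.
a^T * proj(x) = 1*(-0.872294) + 5*0.15656 + 3*1.372306 + 3*(-1.15385) = 0.5659


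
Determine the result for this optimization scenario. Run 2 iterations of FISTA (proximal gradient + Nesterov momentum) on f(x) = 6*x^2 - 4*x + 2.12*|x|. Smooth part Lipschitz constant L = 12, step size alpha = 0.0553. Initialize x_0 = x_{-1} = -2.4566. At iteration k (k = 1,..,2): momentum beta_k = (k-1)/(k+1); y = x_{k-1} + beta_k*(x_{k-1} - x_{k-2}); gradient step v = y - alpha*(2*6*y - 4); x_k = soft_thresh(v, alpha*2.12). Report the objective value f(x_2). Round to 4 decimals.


FISTA on f(x) = 6*x^2 - 4*x + 2.12*|x|
L = 12, alpha = 0.0553
Iteration 1: beta = 0.0, y = -2.4566 + 0.0*(-2.4566 + 2.4566) = -2.4566
  grad(y) = -33.4792, v = y - alpha*grad = -0.6052
  prox(v) = soft_thresh(-0.6052, 0.1172) = -0.488
Iteration 2: beta = 0.3333, y = -0.488 + 0.3333*(-0.488 + 2.4566) = 0.1682
  grad(y) = -1.981, v = y - alpha*grad = 0.2778
  prox(v) = soft_thresh(0.2778, 0.1172) = 0.1606
f(x_2) = 6*0.1606^2 - 4*0.1606 + 2.12*|0.1606| = -0.1472


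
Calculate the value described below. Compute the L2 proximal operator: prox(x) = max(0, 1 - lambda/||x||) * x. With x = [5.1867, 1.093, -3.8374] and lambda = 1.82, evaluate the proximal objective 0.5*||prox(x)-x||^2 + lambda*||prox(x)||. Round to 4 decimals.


Step 1: Compute ||x||.
||x|| = 6.5439
Step 2: Compute scaling factor.
scale = max(0, 1 - 1.82/6.5439) = 0.7219
Step 3: prox(x) = [3.7442, 0.789, -2.7701]
||prox(x)|| = 4.7239
Step 4: Proximal objective.
0.5*||prox-x||^2 = 1.6562
lambda*||prox|| = 8.5975
Total = 10.2536


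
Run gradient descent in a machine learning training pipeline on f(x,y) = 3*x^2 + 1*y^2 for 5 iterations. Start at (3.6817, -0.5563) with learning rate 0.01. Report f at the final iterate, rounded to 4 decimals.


Gradient descent on f(x,y) = 3*x^2 + 1*y^2.
Starting point: (3.6817, -0.5563), alpha = 0.01
Step 1: grad_x = 2*3*3.6817 = 22.0902, grad_y = 2*1*-0.5563 = -1.1126
  x_1 = 3.6817 - 0.01*22.0902 = 3.4608
  y_1 = -0.5563 - 0.01*-1.1126 = -0.5452
Step 2: grad_x = 2*3*3.4608 = 20.7648, grad_y = 2*1*-0.5452 = -1.0903
  x_2 = 3.4608 - 0.01*20.7648 = 3.2532
  y_2 = -0.5452 - 0.01*-1.0903 = -0.5343
Step 3: grad_x = 2*3*3.2532 = 19.5189, grad_y = 2*1*-0.5343 = -1.0685
  x_3 = 3.2532 - 0.01*19.5189 = 3.058
  y_3 = -0.5343 - 0.01*-1.0685 = -0.5236
Step 4: grad_x = 2*3*3.058 = 18.3478, grad_y = 2*1*-0.5236 = -1.0472
  x_4 = 3.058 - 0.01*18.3478 = 2.8745
  y_4 = -0.5236 - 0.01*-1.0472 = -0.5131
Step 5: grad_x = 2*3*2.8745 = 17.2469, grad_y = 2*1*-0.5131 = -1.0262
  x_5 = 2.8745 - 0.01*17.2469 = 2.702
  y_5 = -0.5131 - 0.01*-1.0262 = -0.5029
f(2.702, -0.5029) = 3*2.702^2 + 1*(-0.5029)^2 = 22.1555


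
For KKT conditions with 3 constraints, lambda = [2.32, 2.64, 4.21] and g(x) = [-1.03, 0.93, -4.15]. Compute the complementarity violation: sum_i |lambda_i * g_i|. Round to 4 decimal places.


KKT complementary slackness check:
lambda_1 * g_1 = 2.32 * -1.03 = -2.3896
lambda_2 * g_2 = 2.64 * 0.93 = 2.4552
lambda_3 * g_3 = 4.21 * -4.15 = -17.4715
Total violation = 2.3896 + 2.4552 + 17.4715 = 22.3163


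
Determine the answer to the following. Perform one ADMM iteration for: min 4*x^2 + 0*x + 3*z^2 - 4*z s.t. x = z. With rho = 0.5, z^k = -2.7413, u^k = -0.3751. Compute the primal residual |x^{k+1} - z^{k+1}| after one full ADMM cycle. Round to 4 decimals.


ADMM iteration with rho = 0.5, z^k = -2.7413, u^k = -0.3751
Step 1: x-update.
Minimize 4*x^2 + 0*x + (0.5/2)*(x + 2.7413 - 0.3751)^2
FOC: (2*4 + 0.5)*x = 0 + 0.5*(-2.7413 + 0.3751)
x^{k+1} = -0.1392
Step 2: z-update.
Minimize 3*z^2 - 4*z + (0.5/2)*(-0.1392 - z - 0.3751)^2
FOC: (2*3 + 0.5)*z = 4 + 0.5*(-0.1392 - 0.3751)
z^{k+1} = 0.5758
Step 3: u-update.
u^{k+1} = -0.3751 - 0.1392 - 0.5758 = -1.0901
Step 4: Primal residual = |-0.1392 - 0.5758| = 0.715


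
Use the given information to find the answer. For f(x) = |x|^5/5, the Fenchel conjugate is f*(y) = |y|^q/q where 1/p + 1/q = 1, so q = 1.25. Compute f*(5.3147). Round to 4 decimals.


The conjugate exponent q satisfies 1/p + 1/q = 1.
p = 5, so q = 5/(5 - 1) = 1.25
|y|^q = 5.3147^1.25 = 8.0695
f*(5.3147) = 8.0695 / 1.25 = 6.4556


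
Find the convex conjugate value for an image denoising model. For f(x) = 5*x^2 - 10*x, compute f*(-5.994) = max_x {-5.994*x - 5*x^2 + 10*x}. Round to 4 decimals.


f*(y) = sup_x {y*x - a*x^2 - b*x} = sup_x {(y-b)*x - a*x^2}
FOC: (y - b) - 2a*x = 0 => x* = (y - b)/(2a)
x* = (-5.994 + 10)/(2*5) = 0.4006
f*(-5.994) = (y-b)^2/(4a) = (-5.994 + 10)^2/(4*5)
= 16.048/20 = 0.8024


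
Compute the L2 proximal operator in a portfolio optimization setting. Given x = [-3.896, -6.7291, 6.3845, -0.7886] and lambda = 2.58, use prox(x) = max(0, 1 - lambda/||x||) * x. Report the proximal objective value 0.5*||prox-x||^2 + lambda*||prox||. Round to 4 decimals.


Step 1: Compute ||x||.
||x|| = 10.0917
Step 2: Compute scaling factor.
scale = max(0, 1 - 2.58/10.0917) = 0.7443
Step 3: prox(x) = [-2.9, -5.0088, 4.7523, -0.587]
||prox(x)|| = 7.5117
Step 4: Proximal objective.
0.5*||prox-x||^2 = 3.3282
lambda*||prox|| = 19.3802
Total = 22.7085


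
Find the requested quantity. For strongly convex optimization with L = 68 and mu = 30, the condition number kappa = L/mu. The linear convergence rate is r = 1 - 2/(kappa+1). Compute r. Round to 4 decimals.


Step 1: Compute the condition number.
kappa = L/mu = 68/30 = 2.2667
Step 2: Compute the convergence rate.
r = 1 - 2/(kappa + 1) = 1 - 2*mu/(L + mu) = (L - mu)/(L + mu) = 38/98 = 0.3878


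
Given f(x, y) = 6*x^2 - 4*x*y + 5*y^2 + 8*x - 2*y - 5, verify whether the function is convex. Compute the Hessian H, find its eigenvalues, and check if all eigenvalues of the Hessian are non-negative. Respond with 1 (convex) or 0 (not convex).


The Hessian of f(x,y) = 6*x^2 - 4*x*y + 5*y^2 + 8*x - 2*y - 5 is:
H = [[12, -4], [-4, 10]]
Trace = 12 + 10 = 22
Determinant = 12*10 - (-4)^2 = 104
Discriminant = (22)^2 - 4*104 = 68.0
Eigenvalues: lambda_1 = 6.8769, lambda_2 = 15.1231
The function is convex.

1


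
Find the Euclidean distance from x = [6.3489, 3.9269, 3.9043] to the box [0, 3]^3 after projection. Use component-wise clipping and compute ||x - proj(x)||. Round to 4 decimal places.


Project each component onto [0, 3].
clip(6.3489) = 3.0, clip(3.9269) = 3.0, clip(3.9043) = 3.0
Projection = [3.0, 3.0, 3.0]
Squared diffs: [11.2151, 0.8591, 0.8178]
Distance = sqrt(12.892) = 3.5905


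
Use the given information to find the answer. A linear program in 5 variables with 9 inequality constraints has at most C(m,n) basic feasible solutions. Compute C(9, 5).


Each vertex corresponds to some choice of n active constraints out of m, so the number of vertices is at most C(m, n) = m! / (n!(m-n)!).
m = 9, n = 5
Numerator: 9 * 8 * 7 * 6 * 5
Denominator: 5! = 120
C(9, 5) = 126


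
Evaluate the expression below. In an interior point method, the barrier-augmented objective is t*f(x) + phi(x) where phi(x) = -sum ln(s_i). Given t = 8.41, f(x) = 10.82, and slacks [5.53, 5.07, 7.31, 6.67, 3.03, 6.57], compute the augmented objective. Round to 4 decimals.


Step 1: Compute log-barrier.
ln values: [1.7102, 1.6233, 1.9892, 1.8976, 1.1086, 1.8825]
phi = -(1.7102 + 1.6233 + 1.9892 + 1.8976 + 1.1086 + 1.8825) = -10.2115
Step 2: Compute augmented objective.
t*f(x) = 8.41*10.82 = 90.9962
Total = 90.9962 - 10.2115 = 80.7847


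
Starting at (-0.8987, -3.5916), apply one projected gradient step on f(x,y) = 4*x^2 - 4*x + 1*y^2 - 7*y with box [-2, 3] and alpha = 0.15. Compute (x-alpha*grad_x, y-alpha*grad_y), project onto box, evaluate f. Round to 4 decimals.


Step 1: Compute gradient at (-0.8987, -3.5916).
grad_x = 2*4*-0.8987 - 4 = -11.1896
grad_y = 2*1*-3.5916 - 7 = -14.1832
Step 2: Gradient step.
x_raw = -0.8987 - 0.15*-11.1896 = 0.7797
y_raw = -3.5916 - 0.15*-14.1832 = -1.4641
Step 3: Project onto [-2, 3].
x_proj = clip(0.7797) = 0.7797
y_proj = clip(-1.4641) = -1.4641
Step 4: Evaluate f.
f(0.7797, -1.4641) = 11.7055


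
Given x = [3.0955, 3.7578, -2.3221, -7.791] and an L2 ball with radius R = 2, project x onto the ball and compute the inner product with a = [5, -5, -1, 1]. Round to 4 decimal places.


Step 1: Compute ||x|| (intermediates to 6 decimals).
||x|| = sqrt(3.0955^2 + 3.7578^2 + (-2.3221)^2 + (-7.791)^2) = 9.476023
Step 2: Project.
Since ||x|| > R, scale = R/||x|| = 2/9.476023 = 0.211059, proj(x) = scale * x
proj(x) = [0.653333, 0.793118, -0.4901, -1.644361]
Step 3: Dot product.
a^T * proj(x) = 5*0.653333 - 5*0.793118 - 1*(-0.4901) + 1*(-1.644361) = -1.8532


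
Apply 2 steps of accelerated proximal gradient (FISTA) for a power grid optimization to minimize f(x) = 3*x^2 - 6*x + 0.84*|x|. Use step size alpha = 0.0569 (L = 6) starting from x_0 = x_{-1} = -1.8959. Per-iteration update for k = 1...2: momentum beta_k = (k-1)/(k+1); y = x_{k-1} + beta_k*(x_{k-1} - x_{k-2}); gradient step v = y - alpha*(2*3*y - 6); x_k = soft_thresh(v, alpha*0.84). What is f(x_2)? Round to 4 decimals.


FISTA on f(x) = 3*x^2 - 6*x + 0.84*|x|
L = 6, alpha = 0.0569
Iteration 1: beta = 0.0, y = -1.8959 + 0.0*(-1.8959 + 1.8959) = -1.8959
  grad(y) = -17.3754, v = y - alpha*grad = -0.9072
  prox(v) = soft_thresh(-0.9072, 0.0478) = -0.8594
Iteration 2: beta = 0.3333, y = -0.8594 + 0.3333*(-0.8594 + 1.8959) = -0.514
  grad(y) = -9.0837, v = y - alpha*grad = 0.0029
  prox(v) = soft_thresh(0.0029, 0.0478) = 0.0
f(x_2) = 3*0.0^2 - 6*0.0 + 0.84*|0.0| = 0.0
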